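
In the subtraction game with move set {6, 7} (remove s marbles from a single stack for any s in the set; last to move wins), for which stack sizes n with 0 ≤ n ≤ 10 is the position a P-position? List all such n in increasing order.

0, 1, 2, 3, 4, 5

Build the Grundy sequence with g(k) = mex{g(k−s) : s ∈ {6, 7}, s ≤ k}:
k:     0  1  2  3  4  5  6  7  8  9 10
g(k):  0  0  0  0  0  0  1  1  1  1  1
The P-positions (g = 0) in 0..10 are 0, 1, 2, 3, 4, 5.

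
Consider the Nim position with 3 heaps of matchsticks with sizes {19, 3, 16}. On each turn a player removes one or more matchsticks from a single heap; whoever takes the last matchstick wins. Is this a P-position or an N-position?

P-position

Bitwise XOR of the heap sizes:
  10011  (19)
  00011  (3)
  10000  (16)
  -----
  00000  (0)
The nim-sum is 0, so this is a P-position: the player to move is in a losing position under optimal play.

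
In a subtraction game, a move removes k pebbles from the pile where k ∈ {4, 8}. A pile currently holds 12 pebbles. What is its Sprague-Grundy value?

Grundy values for subtraction set {4, 8}:
k:     0  1  2  3  4  5  6  7  8  9 10 11 12
g(k):  0  0  0  0  1  1  1  1  2  2  2  2  0
So g(12) = 0.

0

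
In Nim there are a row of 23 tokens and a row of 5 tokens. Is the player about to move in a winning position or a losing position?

Compute the nim-sum pairwise:
23 ⊕ 5 = 18
The nim-sum is 18 ≠ 0, so this is an N-position: the player to move can win.

Winning position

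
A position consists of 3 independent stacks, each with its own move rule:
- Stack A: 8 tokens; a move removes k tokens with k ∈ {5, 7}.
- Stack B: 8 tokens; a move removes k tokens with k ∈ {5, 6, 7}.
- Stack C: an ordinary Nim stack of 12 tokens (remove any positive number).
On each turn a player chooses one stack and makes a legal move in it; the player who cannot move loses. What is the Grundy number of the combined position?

12

For stack A, compute g(0), g(1), … with moves {5, 7}:
k:     0  1  2  3  4  5  6  7  8
g(k):  0  0  0  0  0  1  1  1  1
So g(8) = 1.
Build the Grundy sequence for stack B with g(k) = mex{g(k−s) : s ∈ {5, 6, 7}, s ≤ k}:
g(0) = mex{} = 0
g(1) = mex{} = 0
g(2) = mex{} = 0
g(3) = mex{} = 0
g(4) = mex{} = 0
g(5) = mex{0} = 1
g(6) = mex{0} = 1
g(7) = mex{0} = 1
g(8) = mex{0} = 1
So g(8) = 1.
Stack C is a plain Nim stack of size 12, so its Grundy value is 12.
The value of a disjunctive sum is the nim-sum of the parts.
Combined value = 1 XOR 1 XOR 12 = 12.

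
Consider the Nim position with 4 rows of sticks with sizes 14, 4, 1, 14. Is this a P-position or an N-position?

Compute the nim-sum pairwise:
14 XOR 4 = 10
10 XOR 1 = 11
11 XOR 14 = 5
The nim-sum is 5 ≠ 0, so this is an N-position: the player to move can win.

N-position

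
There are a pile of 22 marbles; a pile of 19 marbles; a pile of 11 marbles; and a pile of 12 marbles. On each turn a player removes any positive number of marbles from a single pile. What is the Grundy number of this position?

Compute the nim-sum pairwise:
22 ⊕ 19 = 5
5 ⊕ 11 = 14
14 ⊕ 12 = 2

2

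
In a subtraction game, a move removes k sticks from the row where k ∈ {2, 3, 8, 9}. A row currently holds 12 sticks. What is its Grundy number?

Compute g(0), g(1), … for moves {2, 3, 8, 9}:
k:     0  1  2  3  4  5  6  7  8  9 10 11 12
g(k):  0  0  1  1  2  0  0  1  1  2  2  0  0
So g(12) = 0.

0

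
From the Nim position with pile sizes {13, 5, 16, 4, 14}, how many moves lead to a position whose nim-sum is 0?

1

In binary:
  01101  (13)
  00101  (5)
  10000  (16)
  00100  (4)
  01110  (14)
  -----
  10010  (18)
The overall nim-sum is X = 18. A pile of size p has a winning move iff p XOR X < p (reduce it to p XOR X).
  13: 13 XOR 18 = 31 ≥ 13 — no move.
  5: 5 XOR 18 = 23 ≥ 5 — no move.
  16: 16 XOR 18 = 2 < 16 — winning move (to 2).
  4: 4 XOR 18 = 22 ≥ 4 — no move.
  14: 14 XOR 18 = 28 ≥ 14 — no move.
That gives 1 winning move.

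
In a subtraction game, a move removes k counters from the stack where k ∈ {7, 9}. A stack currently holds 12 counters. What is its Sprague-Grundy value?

1

Build the Grundy sequence with g(k) = mex{g(k−s) : s ∈ {7, 9}, s ≤ k}:
k:     0  1  2  3  4  5  6  7  8  9 10 11 12
g(k):  0  0  0  0  0  0  0  1  1  1  1  1  1
So g(12) = 1.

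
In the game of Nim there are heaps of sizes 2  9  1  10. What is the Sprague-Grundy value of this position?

0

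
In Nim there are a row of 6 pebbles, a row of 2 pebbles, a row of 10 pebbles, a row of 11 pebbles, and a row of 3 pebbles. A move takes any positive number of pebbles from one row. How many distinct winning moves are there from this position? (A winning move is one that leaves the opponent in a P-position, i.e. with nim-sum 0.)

In binary:
  0110  (6)
  0010  (2)
  1010  (10)
  1011  (11)
  0011  (3)
  ----
  0110  (6)
The overall nim-sum is X = 6. A row of size p has a winning move iff p XOR X < p (reduce it to p XOR X).
  6: 6 XOR 6 = 0 < 6 — winning move (to 0).
  2: 2 XOR 6 = 4 ≥ 2 — no move.
  10: 10 XOR 6 = 12 ≥ 10 — no move.
  11: 11 XOR 6 = 13 ≥ 11 — no move.
  3: 3 XOR 6 = 5 ≥ 3 — no move.
That gives 1 winning move.

1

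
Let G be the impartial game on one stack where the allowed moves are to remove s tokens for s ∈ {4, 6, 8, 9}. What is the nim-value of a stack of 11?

2

Build the Grundy sequence with g(k) = mex{g(k−s) : s ∈ {4, 6, 8, 9}, s ≤ k}:
g(0) = mex{} = 0
g(1) = mex{} = 0
g(2) = mex{} = 0
g(3) = mex{} = 0
g(4) = mex{0} = 1
g(5) = mex{0} = 1
g(6) = mex{0} = 1
g(7) = mex{0} = 1
g(8) = mex{0,1} = 2
g(9) = mex{0,1} = 2
g(10) = mex{0,1} = 2
g(11) = mex{0,1} = 2
So g(11) = 2.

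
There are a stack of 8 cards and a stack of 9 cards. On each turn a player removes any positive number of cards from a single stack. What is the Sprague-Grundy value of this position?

Compute the nim-sum pairwise:
8 ^ 9 = 1

1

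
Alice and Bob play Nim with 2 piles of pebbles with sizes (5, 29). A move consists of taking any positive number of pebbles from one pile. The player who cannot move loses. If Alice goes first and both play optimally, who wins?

Compute the nim-sum pairwise:
5 ⊕ 29 = 24
The nim-sum is 24 ≠ 0, so this is an N-position: the player to move can win; Alice has a winning move.

Alice wins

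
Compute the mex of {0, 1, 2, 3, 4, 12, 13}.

The values 0, 1, 2, 3, 4 are all present; 5 is the first non-negative integer missing from the set.

5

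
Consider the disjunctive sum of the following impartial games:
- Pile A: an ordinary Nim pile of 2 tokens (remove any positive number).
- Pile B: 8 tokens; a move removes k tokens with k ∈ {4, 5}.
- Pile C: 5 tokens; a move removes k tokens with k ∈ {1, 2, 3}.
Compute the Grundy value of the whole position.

Pile A is a plain Nim pile of size 2, so its Grundy value is 2.
For pile B, compute g(0), g(1), … with moves {4, 5}:
k:     0  1  2  3  4  5  6  7  8
g(k):  0  0  0  0  1  1  1  1  2
So g(8) = 2.
For pile C, compute g(0), g(1), … with moves {1, 2, 3}:
g(0) = mex{} = 0
g(1) = mex{0} = 1
g(2) = mex{0,1} = 2
g(3) = mex{0,1,2} = 3
g(4) = mex{1,2,3} = 0
g(5) = mex{0,2,3} = 1
So g(5) = 1.
By the Sprague-Grundy theorem, the Grundy value of a sum of independent games is the XOR of the component values.
Combined value = 2 XOR 2 XOR 1 = 1.

1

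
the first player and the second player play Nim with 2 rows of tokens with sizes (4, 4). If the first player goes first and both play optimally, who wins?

Compute the nim-sum pairwise:
4 XOR 4 = 0
The nim-sum is 0, so this is a P-position: the player to move is in a losing position under optimal play; the first player is about to move from it and so loses — the second player wins.

the second player wins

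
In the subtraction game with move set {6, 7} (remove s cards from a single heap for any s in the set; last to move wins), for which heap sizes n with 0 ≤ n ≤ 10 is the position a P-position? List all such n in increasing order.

0, 1, 2, 3, 4, 5

Build the Grundy sequence with g(k) = mex{g(k−s) : s ∈ {6, 7}, s ≤ k}:
g(0) = mex{} = 0
g(1) = mex{} = 0
g(2) = mex{} = 0
g(3) = mex{} = 0
g(4) = mex{} = 0
g(5) = mex{} = 0
g(6) = mex{0} = 1
g(7) = mex{0} = 1
g(8) = mex{0} = 1
g(9) = mex{0} = 1
g(10) = mex{0} = 1
The P-positions (g = 0) in 0..10 are 0, 1, 2, 3, 4, 5.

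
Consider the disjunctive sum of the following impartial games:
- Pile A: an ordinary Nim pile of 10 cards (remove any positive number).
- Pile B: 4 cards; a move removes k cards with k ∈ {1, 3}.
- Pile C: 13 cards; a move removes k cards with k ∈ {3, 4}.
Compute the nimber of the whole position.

Pile A is a plain Nim pile of size 10, so its Grundy value is 10.
For pile B, compute g(0), g(1), … with moves {1, 3}:
k:     0  1  2  3  4
g(k):  0  1  0  1  0
So g(4) = 0.
Grundy values for pile C (subtraction set {3, 4}):
k:     0  1  2  3  4  5  6  7  8  9 10 11 12 13
g(k):  0  0  0  1  1  1  2  0  0  0  1  1  1  2
So g(13) = 2.
The value of a disjunctive sum is the nim-sum of the parts.
Combined value = 10 ⊕ 0 ⊕ 2 = 8.

8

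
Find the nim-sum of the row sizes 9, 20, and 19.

Compute the nim-sum pairwise:
9 ⊕ 20 = 29
29 ⊕ 19 = 14

14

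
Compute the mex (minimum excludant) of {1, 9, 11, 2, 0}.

The values 0, 1, 2 are all present; 3 is the first non-negative integer missing from the set.

3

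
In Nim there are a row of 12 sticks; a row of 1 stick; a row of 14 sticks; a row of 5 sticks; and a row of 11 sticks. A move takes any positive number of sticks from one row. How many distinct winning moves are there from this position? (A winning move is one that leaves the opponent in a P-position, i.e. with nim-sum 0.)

Nim-sum: 12 ^ 1 ^ 14 ^ 5 ^ 11 = 13.
The overall nim-sum is X = 13. A row of size p has a winning move iff p XOR X < p (reduce it to p XOR X).
  12: 12 XOR 13 = 1 < 12 — winning move (to 1).
  1: 1 XOR 13 = 12 ≥ 1 — no move.
  14: 14 XOR 13 = 3 < 14 — winning move (to 3).
  5: 5 XOR 13 = 8 ≥ 5 — no move.
  11: 11 XOR 13 = 6 < 11 — winning move (to 6).
That gives 3 winning moves.

3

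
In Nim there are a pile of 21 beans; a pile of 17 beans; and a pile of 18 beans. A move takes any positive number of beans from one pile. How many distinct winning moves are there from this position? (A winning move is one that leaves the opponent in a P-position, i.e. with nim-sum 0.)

3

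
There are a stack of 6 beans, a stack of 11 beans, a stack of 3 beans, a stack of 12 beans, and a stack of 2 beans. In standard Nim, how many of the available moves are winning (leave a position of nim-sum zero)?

Bitwise XOR of the heap sizes:
  0110  (6)
  1011  (11)
  0011  (3)
  1100  (12)
  0010  (2)
  ----
  0000  (0)
The nim-sum is already 0, so every move leaves a nonzero nim-sum — there are no winning moves.

0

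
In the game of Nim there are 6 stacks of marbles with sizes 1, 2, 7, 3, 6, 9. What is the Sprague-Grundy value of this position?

8

Write each in binary and XOR column by column:
  0001  (1)
  0010  (2)
  0111  (7)
  0011  (3)
  0110  (6)
  1001  (9)
  ----
  1000  (8)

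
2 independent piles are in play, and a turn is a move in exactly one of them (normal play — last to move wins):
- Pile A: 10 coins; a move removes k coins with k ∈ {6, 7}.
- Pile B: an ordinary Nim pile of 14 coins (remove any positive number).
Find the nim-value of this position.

15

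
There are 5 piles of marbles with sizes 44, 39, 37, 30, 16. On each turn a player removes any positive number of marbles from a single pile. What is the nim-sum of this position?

32

Compute the nim-sum pairwise:
44 ^ 39 = 11
11 ^ 37 = 46
46 ^ 30 = 48
48 ^ 16 = 32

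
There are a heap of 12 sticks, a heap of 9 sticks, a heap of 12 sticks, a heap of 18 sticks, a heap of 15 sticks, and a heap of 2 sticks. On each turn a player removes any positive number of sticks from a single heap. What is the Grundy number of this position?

22

Nim-sum: 12 ⊕ 9 ⊕ 12 ⊕ 18 ⊕ 15 ⊕ 2 = 22.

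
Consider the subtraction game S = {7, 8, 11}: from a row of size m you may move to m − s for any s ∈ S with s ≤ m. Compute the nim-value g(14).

2

Compute g(0), g(1), … for moves {7, 8, 11}:
g(0) = mex{} = 0
g(1) = mex{} = 0
g(2) = mex{} = 0
g(3) = mex{} = 0
g(4) = mex{} = 0
g(5) = mex{} = 0
g(6) = mex{} = 0
g(7) = mex{0} = 1
g(8) = mex{0} = 1
g(9) = mex{0} = 1
g(10) = mex{0} = 1
g(11) = mex{0} = 1
g(12) = mex{0} = 1
g(13) = mex{0} = 1
g(14) = mex{0,1} = 2
So g(14) = 2.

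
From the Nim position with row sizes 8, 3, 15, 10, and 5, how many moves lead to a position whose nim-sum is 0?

3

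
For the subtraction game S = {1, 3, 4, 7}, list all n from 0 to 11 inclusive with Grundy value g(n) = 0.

0, 2, 8, 10

Grundy values for subtraction set {1, 3, 4, 7}:
k:     0  1  2  3  4  5  6  7  8  9 10 11
g(k):  0  1  0  1  2  3  2  3  0  1  0  1
The P-positions (g = 0) in 0..11 are 0, 2, 8, 10.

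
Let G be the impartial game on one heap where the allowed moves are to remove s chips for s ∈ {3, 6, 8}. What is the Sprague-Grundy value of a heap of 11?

Compute g(0), g(1), … for moves {3, 6, 8}:
g(0) = mex{} = 0
g(1) = mex{} = 0
g(2) = mex{} = 0
g(3) = mex{0} = 1
g(4) = mex{0} = 1
g(5) = mex{0} = 1
g(6) = mex{0,1} = 2
g(7) = mex{0,1} = 2
g(8) = mex{0,1} = 2
g(9) = mex{0,1,2} = 3
g(10) = mex{0,1,2} = 3
g(11) = mex{1,2} = 0
So g(11) = 0.

0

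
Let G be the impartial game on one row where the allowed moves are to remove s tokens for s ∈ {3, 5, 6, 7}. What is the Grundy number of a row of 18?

Build the Grundy sequence with g(k) = mex{g(k−s) : s ∈ {3, 5, 6, 7}, s ≤ k}:
k:     0  1  2  3  4  5  6  7  8  9 10 11 12 13 14 15 16 17 18
g(k):  0  0  0  1  1  1  2  2  2  3  0  0  0  1  1  1  2  2  2
So g(18) = 2.

2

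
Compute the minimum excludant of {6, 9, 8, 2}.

0

0 is not in the set, so the mex is 0.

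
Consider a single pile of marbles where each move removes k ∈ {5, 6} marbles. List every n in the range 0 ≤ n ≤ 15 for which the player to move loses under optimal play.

Compute g(0), g(1), … for moves {5, 6}:
k:     0  1  2  3  4  5  6  7  8  9 10 11 12 13 14 15
g(k):  0  0  0  0  0  1  1  1  1  1  2  0  0  0  0  0
The P-positions (g = 0) in 0..15 are 0, 1, 2, 3, 4, 11, 12, 13, 14, 15.

0, 1, 2, 3, 4, 11, 12, 13, 14, 15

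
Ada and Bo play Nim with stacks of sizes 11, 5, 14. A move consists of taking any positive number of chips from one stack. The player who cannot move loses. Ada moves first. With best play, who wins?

Bo wins

Nim-sum: 11 XOR 5 XOR 14 = 0.
The nim-sum is 0, so this is a P-position: the player to move is in a losing position under optimal play; Ada is about to move from it and so loses — Bo wins.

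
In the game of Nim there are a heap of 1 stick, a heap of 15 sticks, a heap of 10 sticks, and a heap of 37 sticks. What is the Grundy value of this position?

Write each in binary and XOR column by column:
  000001  (1)
  001111  (15)
  001010  (10)
  100101  (37)
  ------
  100001  (33)

33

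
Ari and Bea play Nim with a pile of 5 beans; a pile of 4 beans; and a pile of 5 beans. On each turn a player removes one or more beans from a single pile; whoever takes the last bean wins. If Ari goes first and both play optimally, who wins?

Ari wins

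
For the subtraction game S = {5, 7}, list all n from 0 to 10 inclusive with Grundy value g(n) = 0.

0, 1, 2, 3, 4

Build the Grundy sequence with g(k) = mex{g(k−s) : s ∈ {5, 7}, s ≤ k}:
g(0) = mex{} = 0
g(1) = mex{} = 0
g(2) = mex{} = 0
g(3) = mex{} = 0
g(4) = mex{} = 0
g(5) = mex{0} = 1
g(6) = mex{0} = 1
g(7) = mex{0} = 1
g(8) = mex{0} = 1
g(9) = mex{0} = 1
g(10) = mex{0,1} = 2
The P-positions (g = 0) in 0..10 are 0, 1, 2, 3, 4.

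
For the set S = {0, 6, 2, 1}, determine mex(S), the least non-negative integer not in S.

3

The values 0, 1, 2 are all present; 3 is the first non-negative integer missing from the set.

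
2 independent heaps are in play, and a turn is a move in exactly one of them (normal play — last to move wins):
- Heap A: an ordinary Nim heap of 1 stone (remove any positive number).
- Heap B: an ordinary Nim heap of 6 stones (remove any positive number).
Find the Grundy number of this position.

7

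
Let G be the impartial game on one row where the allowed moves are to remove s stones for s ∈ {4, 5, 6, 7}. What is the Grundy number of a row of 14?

0

Build the Grundy sequence with g(k) = mex{g(k−s) : s ∈ {4, 5, 6, 7}, s ≤ k}:
k:     0  1  2  3  4  5  6  7  8  9 10 11 12 13 14
g(k):  0  0  0  0  1  1  1  1  2  2  2  0  0  0  0
So g(14) = 0.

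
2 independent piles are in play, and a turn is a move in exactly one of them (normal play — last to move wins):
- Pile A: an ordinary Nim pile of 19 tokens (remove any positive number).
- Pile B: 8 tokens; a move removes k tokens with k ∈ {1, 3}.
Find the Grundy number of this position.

19

Pile A is a plain Nim pile of size 19, so its Grundy value is 19.
Build the Grundy sequence for pile B with g(k) = mex{g(k−s) : s ∈ {1, 3}, s ≤ k}:
g(0) = mex{} = 0
g(1) = mex{0} = 1
g(2) = mex{1} = 0
g(3) = mex{0} = 1
g(4) = mex{1} = 0
g(5) = mex{0} = 1
g(6) = mex{1} = 0
g(7) = mex{0} = 1
g(8) = mex{1} = 0
So g(8) = 0.
By the Sprague-Grundy theorem, the Grundy value of a sum of independent games is the XOR of the component values.
Combined value = 19 ⊕ 0 = 19.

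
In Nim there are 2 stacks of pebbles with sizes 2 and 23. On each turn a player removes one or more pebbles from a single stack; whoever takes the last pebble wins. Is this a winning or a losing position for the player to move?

Winning position

Compute the nim-sum pairwise:
2 ^ 23 = 21
The nim-sum is 21 ≠ 0, so this is an N-position: the player to move can win.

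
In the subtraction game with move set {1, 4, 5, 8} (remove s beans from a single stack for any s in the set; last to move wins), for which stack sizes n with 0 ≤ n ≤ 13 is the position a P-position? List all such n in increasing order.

Build the Grundy sequence with g(k) = mex{g(k−s) : s ∈ {1, 4, 5, 8}, s ≤ k}:
k:     0  1  2  3  4  5  6  7  8  9 10 11 12 13
g(k):  0  1  0  1  2  3  2  3  4  0  1  0  1  2
The P-positions (g = 0) in 0..13 are 0, 2, 9, 11.

0, 2, 9, 11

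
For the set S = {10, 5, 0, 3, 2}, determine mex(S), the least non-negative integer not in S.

1

0 is in the set but 1 is not, so the mex is 1.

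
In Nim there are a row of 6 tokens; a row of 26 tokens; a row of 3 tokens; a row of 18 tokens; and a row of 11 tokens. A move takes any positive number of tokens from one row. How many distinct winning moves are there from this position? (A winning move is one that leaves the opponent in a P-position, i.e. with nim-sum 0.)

1

In binary:
  00110  (6)
  11010  (26)
  00011  (3)
  10010  (18)
  01011  (11)
  -----
  00110  (6)
The overall nim-sum is X = 6. A row of size p has a winning move iff p XOR X < p (reduce it to p XOR X).
  6: 6 XOR 6 = 0 < 6 — winning move (to 0).
  26: 26 XOR 6 = 28 ≥ 26 — no move.
  3: 3 XOR 6 = 5 ≥ 3 — no move.
  18: 18 XOR 6 = 20 ≥ 18 — no move.
  11: 11 XOR 6 = 13 ≥ 11 — no move.
That gives 1 winning move.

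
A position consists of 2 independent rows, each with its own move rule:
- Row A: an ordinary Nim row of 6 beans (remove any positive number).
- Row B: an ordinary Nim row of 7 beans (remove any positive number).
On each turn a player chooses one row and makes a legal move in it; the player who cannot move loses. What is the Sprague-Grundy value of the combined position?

1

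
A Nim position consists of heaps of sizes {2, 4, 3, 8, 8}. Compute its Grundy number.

5

Write each in binary and XOR column by column:
  0010  (2)
  0100  (4)
  0011  (3)
  1000  (8)
  1000  (8)
  ----
  0101  (5)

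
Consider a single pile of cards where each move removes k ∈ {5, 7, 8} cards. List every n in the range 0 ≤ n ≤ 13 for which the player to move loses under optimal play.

0, 1, 2, 3, 4, 13

Grundy values for subtraction set {5, 7, 8}:
g(0) = mex{} = 0
g(1) = mex{} = 0
g(2) = mex{} = 0
g(3) = mex{} = 0
g(4) = mex{} = 0
g(5) = mex{0} = 1
g(6) = mex{0} = 1
g(7) = mex{0} = 1
g(8) = mex{0} = 1
g(9) = mex{0} = 1
g(10) = mex{0,1} = 2
g(11) = mex{0,1} = 2
g(12) = mex{0,1} = 2
g(13) = mex{1} = 0
The P-positions (g = 0) in 0..13 are 0, 1, 2, 3, 4, 13.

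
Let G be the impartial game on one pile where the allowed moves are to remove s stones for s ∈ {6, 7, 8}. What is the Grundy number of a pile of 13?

2

Compute g(0), g(1), … for moves {6, 7, 8}:
k:     0  1  2  3  4  5  6  7  8  9 10 11 12 13
g(k):  0  0  0  0  0  0  1  1  1  1  1  1  2  2
So g(13) = 2.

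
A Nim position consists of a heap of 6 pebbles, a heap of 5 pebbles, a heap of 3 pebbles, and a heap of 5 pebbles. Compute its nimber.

5

Compute the nim-sum pairwise:
6 XOR 5 = 3
3 XOR 3 = 0
0 XOR 5 = 5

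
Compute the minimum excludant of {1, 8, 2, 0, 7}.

3

The values 0, 1, 2 are all present; 3 is the first non-negative integer missing from the set.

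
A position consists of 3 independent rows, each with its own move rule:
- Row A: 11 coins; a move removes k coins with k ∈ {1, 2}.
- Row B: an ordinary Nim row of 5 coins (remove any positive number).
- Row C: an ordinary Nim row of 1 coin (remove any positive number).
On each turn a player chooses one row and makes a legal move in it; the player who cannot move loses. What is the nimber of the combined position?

Grundy values for row A (subtraction set {1, 2}):
k:     0  1  2  3  4  5  6  7  8  9 10 11
g(k):  0  1  2  0  1  2  0  1  2  0  1  2
So g(11) = 2.
Row B is a plain Nim row of size 5, so its Grundy value is 5.
Row C is a plain Nim row of size 1, so its Grundy value is 1.
The value of a disjunctive sum is the nim-sum of the parts.
Combined value = 2 ⊕ 5 ⊕ 1 = 6.

6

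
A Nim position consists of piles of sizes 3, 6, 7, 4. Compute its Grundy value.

Compute the nim-sum pairwise:
3 ⊕ 6 = 5
5 ⊕ 7 = 2
2 ⊕ 4 = 6

6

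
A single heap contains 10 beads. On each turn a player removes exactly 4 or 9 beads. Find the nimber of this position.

2

Grundy values for subtraction set {4, 9}:
g(0) = mex{} = 0
g(1) = mex{} = 0
g(2) = mex{} = 0
g(3) = mex{} = 0
g(4) = mex{0} = 1
g(5) = mex{0} = 1
g(6) = mex{0} = 1
g(7) = mex{0} = 1
g(8) = mex{1} = 0
g(9) = mex{0,1} = 2
g(10) = mex{0,1} = 2
So g(10) = 2.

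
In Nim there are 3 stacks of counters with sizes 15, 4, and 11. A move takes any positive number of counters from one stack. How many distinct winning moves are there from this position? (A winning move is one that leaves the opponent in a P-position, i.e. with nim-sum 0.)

0

Write each in binary and XOR column by column:
  1111  (15)
  0100  (4)
  1011  (11)
  ----
  0000  (0)
The nim-sum is already 0, so every move leaves a nonzero nim-sum — there are no winning moves.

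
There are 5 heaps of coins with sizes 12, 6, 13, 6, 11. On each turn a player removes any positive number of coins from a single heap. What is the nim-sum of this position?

10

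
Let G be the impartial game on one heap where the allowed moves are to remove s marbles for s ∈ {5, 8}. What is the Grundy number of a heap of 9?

1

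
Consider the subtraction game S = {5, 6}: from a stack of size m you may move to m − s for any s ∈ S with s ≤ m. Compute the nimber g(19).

Compute g(0), g(1), … for moves {5, 6}:
k:     0  1  2  3  4  5  6  7  8  9 10 11 12 13 14 15 16 17 18 19
g(k):  0  0  0  0  0  1  1  1  1  1  2  0  0  0  0  0  1  1  1  1
So g(19) = 1.

1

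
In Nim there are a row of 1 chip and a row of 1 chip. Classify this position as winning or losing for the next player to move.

Compute the nim-sum pairwise:
1 XOR 1 = 0
The nim-sum is 0, so this is a P-position: the player to move is in a losing position under optimal play.

Losing position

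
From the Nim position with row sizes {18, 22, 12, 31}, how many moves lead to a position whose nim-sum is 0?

In binary:
  10010  (18)
  10110  (22)
  01100  (12)
  11111  (31)
  -----
  10111  (23)
The overall nim-sum is X = 23. A row of size p has a winning move iff p XOR X < p (reduce it to p XOR X).
  18: 18 XOR 23 = 5 < 18 — winning move (to 5).
  22: 22 XOR 23 = 1 < 22 — winning move (to 1).
  12: 12 XOR 23 = 27 ≥ 12 — no move.
  31: 31 XOR 23 = 8 < 31 — winning move (to 8).
That gives 3 winning moves.

3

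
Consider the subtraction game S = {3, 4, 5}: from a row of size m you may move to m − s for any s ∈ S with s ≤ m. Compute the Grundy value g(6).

Compute g(0), g(1), … for moves {3, 4, 5}:
g(0) = mex{} = 0
g(1) = mex{} = 0
g(2) = mex{} = 0
g(3) = mex{0} = 1
g(4) = mex{0} = 1
g(5) = mex{0} = 1
g(6) = mex{0,1} = 2
So g(6) = 2.

2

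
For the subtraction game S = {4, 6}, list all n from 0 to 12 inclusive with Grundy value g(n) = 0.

Build the Grundy sequence with g(k) = mex{g(k−s) : s ∈ {4, 6}, s ≤ k}:
k:     0  1  2  3  4  5  6  7  8  9 10 11 12
g(k):  0  0  0  0  1  1  1  1  2  2  0  0  0
The P-positions (g = 0) in 0..12 are 0, 1, 2, 3, 10, 11, 12.

0, 1, 2, 3, 10, 11, 12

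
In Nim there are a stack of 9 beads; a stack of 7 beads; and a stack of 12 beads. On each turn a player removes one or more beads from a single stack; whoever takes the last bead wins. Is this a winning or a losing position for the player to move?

Winning position

Compute the nim-sum pairwise:
9 ⊕ 7 = 14
14 ⊕ 12 = 2
The nim-sum is 2 ≠ 0, so this is an N-position: the player to move can win.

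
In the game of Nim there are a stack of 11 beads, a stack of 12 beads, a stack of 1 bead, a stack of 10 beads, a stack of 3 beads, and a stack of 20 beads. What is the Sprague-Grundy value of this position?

Nim-sum: 11 ⊕ 12 ⊕ 1 ⊕ 10 ⊕ 3 ⊕ 20 = 27.

27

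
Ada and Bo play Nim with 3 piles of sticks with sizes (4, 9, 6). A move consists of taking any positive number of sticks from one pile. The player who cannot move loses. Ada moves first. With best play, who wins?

Ada wins

Compute the nim-sum pairwise:
4 ⊕ 9 = 13
13 ⊕ 6 = 11
The nim-sum is 11 ≠ 0, so this is an N-position: the player to move can win; Ada has a winning move.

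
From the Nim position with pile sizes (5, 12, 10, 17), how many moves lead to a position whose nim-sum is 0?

1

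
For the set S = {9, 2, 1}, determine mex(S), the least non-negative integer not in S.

0

0 is not in the set, so the mex is 0.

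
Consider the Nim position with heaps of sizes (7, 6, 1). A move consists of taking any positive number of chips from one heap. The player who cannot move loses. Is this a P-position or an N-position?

P-position

Nim-sum: 7 ⊕ 6 ⊕ 1 = 0.
The nim-sum is 0, so this is a P-position: the player to move is in a losing position under optimal play.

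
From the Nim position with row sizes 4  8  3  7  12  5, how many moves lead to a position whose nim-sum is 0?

Nim-sum: 4 ⊕ 8 ⊕ 3 ⊕ 7 ⊕ 12 ⊕ 5 = 1.
The overall nim-sum is X = 1. A row of size p has a winning move iff p XOR X < p (reduce it to p XOR X).
  4: 4 XOR 1 = 5 ≥ 4 — no move.
  8: 8 XOR 1 = 9 ≥ 8 — no move.
  3: 3 XOR 1 = 2 < 3 — winning move (to 2).
  7: 7 XOR 1 = 6 < 7 — winning move (to 6).
  12: 12 XOR 1 = 13 ≥ 12 — no move.
  5: 5 XOR 1 = 4 < 5 — winning move (to 4).
That gives 3 winning moves.

3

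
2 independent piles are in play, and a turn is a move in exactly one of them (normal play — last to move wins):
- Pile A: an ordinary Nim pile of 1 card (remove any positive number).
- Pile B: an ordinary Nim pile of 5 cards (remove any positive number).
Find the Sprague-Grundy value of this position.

4

Pile A is a plain Nim pile of size 1, so its Grundy value is 1.
Pile B is a plain Nim pile of size 5, so its Grundy value is 5.
The value of a disjunctive sum is the nim-sum of the parts.
Combined value = 1 XOR 5 = 4.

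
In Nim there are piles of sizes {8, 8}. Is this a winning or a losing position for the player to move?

Nim-sum: 8 XOR 8 = 0.
The nim-sum is 0, so this is a P-position: the player to move is in a losing position under optimal play.

Losing position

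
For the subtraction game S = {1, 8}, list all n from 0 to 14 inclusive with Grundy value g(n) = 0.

Build the Grundy sequence with g(k) = mex{g(k−s) : s ∈ {1, 8}, s ≤ k}:
k:     0  1  2  3  4  5  6  7  8  9 10 11 12 13 14
g(k):  0  1  0  1  0  1  0  1  2  0  1  0  1  0  1
The P-positions (g = 0) in 0..14 are 0, 2, 4, 6, 9, 11, 13.

0, 2, 4, 6, 9, 11, 13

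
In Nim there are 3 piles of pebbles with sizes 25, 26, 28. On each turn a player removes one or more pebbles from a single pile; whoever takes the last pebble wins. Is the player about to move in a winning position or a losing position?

Winning position

Nim-sum: 25 ⊕ 26 ⊕ 28 = 31.
The nim-sum is 31 ≠ 0, so this is an N-position: the player to move can win.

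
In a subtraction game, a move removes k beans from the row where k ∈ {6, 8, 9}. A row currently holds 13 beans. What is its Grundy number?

Build the Grundy sequence with g(k) = mex{g(k−s) : s ∈ {6, 8, 9}, s ≤ k}:
k:     0  1  2  3  4  5  6  7  8  9 10 11 12 13
g(k):  0  0  0  0  0  0  1  1  1  1  1  1  2  2
So g(13) = 2.

2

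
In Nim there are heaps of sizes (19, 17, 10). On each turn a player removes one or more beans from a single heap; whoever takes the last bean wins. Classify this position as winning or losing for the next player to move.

Winning position

Nim-sum: 19 ^ 17 ^ 10 = 8.
The nim-sum is 8 ≠ 0, so this is an N-position: the player to move can win.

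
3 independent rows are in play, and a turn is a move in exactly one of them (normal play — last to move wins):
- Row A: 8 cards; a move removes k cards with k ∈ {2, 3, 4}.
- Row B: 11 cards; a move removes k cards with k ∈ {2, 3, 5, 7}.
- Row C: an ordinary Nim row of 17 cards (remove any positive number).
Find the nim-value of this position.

17

Grundy values for row A (subtraction set {2, 3, 4}):
k:     0  1  2  3  4  5  6  7  8
g(k):  0  0  1  1  2  2  0  0  1
So g(8) = 1.
Build the Grundy sequence for row B with g(k) = mex{g(k−s) : s ∈ {2, 3, 5, 7}, s ≤ k}:
g(0) = mex{} = 0
g(1) = mex{} = 0
g(2) = mex{0} = 1
g(3) = mex{0} = 1
g(4) = mex{0,1} = 2
g(5) = mex{0,1} = 2
g(6) = mex{0,1,2} = 3
g(7) = mex{0,1,2} = 3
g(8) = mex{0,1,2,3} = 4
g(9) = mex{1,2,3} = 0
g(10) = mex{1,2,3,4} = 0
g(11) = mex{0,2,3,4} = 1
So g(11) = 1.
Row C is a plain Nim row of size 17, so its Grundy value is 17.
The value of a disjunctive sum is the nim-sum of the parts.
Combined value = 1 ⊕ 1 ⊕ 17 = 17.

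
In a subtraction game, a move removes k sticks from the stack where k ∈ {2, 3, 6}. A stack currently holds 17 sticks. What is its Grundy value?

Grundy values for subtraction set {2, 3, 6}:
k:     0  1  2  3  4  5  6  7  8  9 10 11 12 13 14 15 16 17
g(k):  0  0  1  1  2  0  3  1  2  0  0  1  1  2  0  3  1  2
So g(17) = 2.

2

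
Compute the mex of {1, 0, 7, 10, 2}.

The values 0, 1, 2 are all present; 3 is the first non-negative integer missing from the set.

3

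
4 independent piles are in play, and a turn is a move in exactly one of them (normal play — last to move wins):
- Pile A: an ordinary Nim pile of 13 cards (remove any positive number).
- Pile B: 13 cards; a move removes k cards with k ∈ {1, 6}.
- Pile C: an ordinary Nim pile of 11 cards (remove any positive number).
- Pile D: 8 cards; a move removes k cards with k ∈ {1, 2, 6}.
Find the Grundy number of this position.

5

Pile A is a plain Nim pile of size 13, so its Grundy value is 13.
For pile B, compute g(0), g(1), … with moves {1, 6}:
g(0) = mex{} = 0
g(1) = mex{0} = 1
g(2) = mex{1} = 0
g(3) = mex{0} = 1
g(4) = mex{1} = 0
g(5) = mex{0} = 1
g(6) = mex{0,1} = 2
g(7) = mex{1,2} = 0
g(8) = mex{0} = 1
g(9) = mex{1} = 0
g(10) = mex{0} = 1
g(11) = mex{1} = 0
g(12) = mex{0,2} = 1
g(13) = mex{0,1} = 2
So g(13) = 2.
Pile C is a plain Nim pile of size 11, so its Grundy value is 11.
For pile D, compute g(0), g(1), … with moves {1, 2, 6}:
k:     0  1  2  3  4  5  6  7  8
g(k):  0  1  2  0  1  2  3  0  1
So g(8) = 1.
The value of a disjunctive sum is the nim-sum of the parts.
Combined value = 13 XOR 2 XOR 11 XOR 1 = 5.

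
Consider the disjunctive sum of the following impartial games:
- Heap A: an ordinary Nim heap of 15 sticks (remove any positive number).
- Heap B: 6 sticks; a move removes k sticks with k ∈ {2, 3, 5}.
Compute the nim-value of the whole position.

12

Heap A is a plain Nim heap of size 15, so its Grundy value is 15.
Grundy values for heap B (subtraction set {2, 3, 5}):
k:     0  1  2  3  4  5  6
g(k):  0  0  1  1  2  2  3
So g(6) = 3.
The value of a disjunctive sum is the nim-sum of the parts.
Combined value = 15 ⊕ 3 = 12.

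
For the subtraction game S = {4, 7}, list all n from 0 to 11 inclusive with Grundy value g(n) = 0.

0, 1, 2, 3, 11

Compute g(0), g(1), … for moves {4, 7}:
k:     0  1  2  3  4  5  6  7  8  9 10 11
g(k):  0  0  0  0  1  1  1  1  2  2  2  0
The P-positions (g = 0) in 0..11 are 0, 1, 2, 3, 11.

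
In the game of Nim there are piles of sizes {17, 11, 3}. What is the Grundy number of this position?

25

Nim-sum: 17 ⊕ 11 ⊕ 3 = 25.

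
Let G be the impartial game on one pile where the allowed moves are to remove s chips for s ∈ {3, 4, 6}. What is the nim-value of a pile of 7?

2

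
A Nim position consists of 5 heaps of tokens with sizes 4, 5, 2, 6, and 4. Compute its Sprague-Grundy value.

Compute the nim-sum pairwise:
4 ⊕ 5 = 1
1 ⊕ 2 = 3
3 ⊕ 6 = 5
5 ⊕ 4 = 1

1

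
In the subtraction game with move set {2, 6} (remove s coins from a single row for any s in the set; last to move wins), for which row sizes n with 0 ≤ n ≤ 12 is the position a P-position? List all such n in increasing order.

0, 1, 4, 5, 8, 9, 12

Build the Grundy sequence with g(k) = mex{g(k−s) : s ∈ {2, 6}, s ≤ k}:
g(0) = mex{} = 0
g(1) = mex{} = 0
g(2) = mex{0} = 1
g(3) = mex{0} = 1
g(4) = mex{1} = 0
g(5) = mex{1} = 0
g(6) = mex{0} = 1
g(7) = mex{0} = 1
g(8) = mex{1} = 0
g(9) = mex{1} = 0
g(10) = mex{0} = 1
g(11) = mex{0} = 1
g(12) = mex{1} = 0
The P-positions (g = 0) in 0..12 are 0, 1, 4, 5, 8, 9, 12.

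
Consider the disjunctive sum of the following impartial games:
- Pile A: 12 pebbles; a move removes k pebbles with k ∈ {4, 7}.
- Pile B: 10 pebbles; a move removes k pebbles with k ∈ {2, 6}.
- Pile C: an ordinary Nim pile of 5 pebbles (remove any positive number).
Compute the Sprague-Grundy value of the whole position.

Build the Grundy sequence for pile A with g(k) = mex{g(k−s) : s ∈ {4, 7}, s ≤ k}:
k:     0  1  2  3  4  5  6  7  8  9 10 11 12
g(k):  0  0  0  0  1  1  1  1  2  2  2  0  0
So g(12) = 0.
Grundy values for pile B (subtraction set {2, 6}):
g(0) = mex{} = 0
g(1) = mex{} = 0
g(2) = mex{0} = 1
g(3) = mex{0} = 1
g(4) = mex{1} = 0
g(5) = mex{1} = 0
g(6) = mex{0} = 1
g(7) = mex{0} = 1
g(8) = mex{1} = 0
g(9) = mex{1} = 0
g(10) = mex{0} = 1
So g(10) = 1.
Pile C is a plain Nim pile of size 5, so its Grundy value is 5.
The value of a disjunctive sum is the nim-sum of the parts.
Combined value = 0 XOR 1 XOR 5 = 4.

4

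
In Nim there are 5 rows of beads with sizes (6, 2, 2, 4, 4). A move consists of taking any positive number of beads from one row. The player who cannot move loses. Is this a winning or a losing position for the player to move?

Winning position

In binary:
  110  (6)
  010  (2)
  010  (2)
  100  (4)
  100  (4)
  ---
  110  (6)
The nim-sum is 6 ≠ 0, so this is an N-position: the player to move can win.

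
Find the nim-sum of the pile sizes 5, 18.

23

Nim-sum: 5 ⊕ 18 = 23.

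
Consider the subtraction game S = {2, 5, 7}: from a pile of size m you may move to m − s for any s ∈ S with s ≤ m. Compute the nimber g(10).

Grundy values for subtraction set {2, 5, 7}:
k:     0  1  2  3  4  5  6  7  8  9 10
g(k):  0  0  1  1  0  2  1  3  2  2  0
So g(10) = 0.

0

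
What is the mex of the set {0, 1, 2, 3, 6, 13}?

The values 0, 1, 2, 3 are all present; 4 is the first non-negative integer missing from the set.

4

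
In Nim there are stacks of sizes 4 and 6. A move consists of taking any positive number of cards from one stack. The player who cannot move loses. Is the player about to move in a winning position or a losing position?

Nim-sum: 4 XOR 6 = 2.
The nim-sum is 2 ≠ 0, so this is an N-position: the player to move can win.

Winning position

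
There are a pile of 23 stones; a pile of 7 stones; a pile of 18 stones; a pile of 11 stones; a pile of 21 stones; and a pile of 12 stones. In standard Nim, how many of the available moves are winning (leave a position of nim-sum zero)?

Nim-sum: 23 XOR 7 XOR 18 XOR 11 XOR 21 XOR 12 = 16.
The overall nim-sum is X = 16. A pile of size p has a winning move iff p XOR X < p (reduce it to p XOR X).
  23: 23 XOR 16 = 7 < 23 — winning move (to 7).
  7: 7 XOR 16 = 23 ≥ 7 — no move.
  18: 18 XOR 16 = 2 < 18 — winning move (to 2).
  11: 11 XOR 16 = 27 ≥ 11 — no move.
  21: 21 XOR 16 = 5 < 21 — winning move (to 5).
  12: 12 XOR 16 = 28 ≥ 12 — no move.
That gives 3 winning moves.

3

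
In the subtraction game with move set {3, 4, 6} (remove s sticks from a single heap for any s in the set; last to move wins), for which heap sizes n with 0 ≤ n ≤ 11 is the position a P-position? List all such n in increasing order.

Grundy values for subtraction set {3, 4, 6}:
g(0) = mex{} = 0
g(1) = mex{} = 0
g(2) = mex{} = 0
g(3) = mex{0} = 1
g(4) = mex{0} = 1
g(5) = mex{0} = 1
g(6) = mex{0,1} = 2
g(7) = mex{0,1} = 2
g(8) = mex{0,1} = 2
g(9) = mex{1,2} = 0
g(10) = mex{1,2} = 0
g(11) = mex{1,2} = 0
The P-positions (g = 0) in 0..11 are 0, 1, 2, 9, 10, 11.

0, 1, 2, 9, 10, 11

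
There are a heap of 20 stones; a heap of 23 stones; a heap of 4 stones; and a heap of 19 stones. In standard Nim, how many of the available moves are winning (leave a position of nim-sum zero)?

3

Compute the nim-sum pairwise:
20 ⊕ 23 = 3
3 ⊕ 4 = 7
7 ⊕ 19 = 20
The overall nim-sum is X = 20. A heap of size p has a winning move iff p XOR X < p (reduce it to p XOR X).
  20: 20 XOR 20 = 0 < 20 — winning move (to 0).
  23: 23 XOR 20 = 3 < 23 — winning move (to 3).
  4: 4 XOR 20 = 16 ≥ 4 — no move.
  19: 19 XOR 20 = 7 < 19 — winning move (to 7).
That gives 3 winning moves.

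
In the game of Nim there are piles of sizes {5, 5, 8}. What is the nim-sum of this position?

Nim-sum: 5 ^ 5 ^ 8 = 8.

8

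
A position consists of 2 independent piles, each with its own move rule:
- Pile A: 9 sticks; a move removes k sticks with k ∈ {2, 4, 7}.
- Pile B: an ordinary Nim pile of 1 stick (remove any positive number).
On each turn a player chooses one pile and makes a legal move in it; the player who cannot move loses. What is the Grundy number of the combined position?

1

Build the Grundy sequence for pile A with g(k) = mex{g(k−s) : s ∈ {2, 4, 7}, s ≤ k}:
g(0) = mex{} = 0
g(1) = mex{} = 0
g(2) = mex{0} = 1
g(3) = mex{0} = 1
g(4) = mex{0,1} = 2
g(5) = mex{0,1} = 2
g(6) = mex{1,2} = 0
g(7) = mex{0,1,2} = 3
g(8) = mex{0,2} = 1
g(9) = mex{1,2,3} = 0
So g(9) = 0.
Pile B is a plain Nim pile of size 1, so its Grundy value is 1.
The value of a disjunctive sum is the nim-sum of the parts.
Combined value = 0 ⊕ 1 = 1.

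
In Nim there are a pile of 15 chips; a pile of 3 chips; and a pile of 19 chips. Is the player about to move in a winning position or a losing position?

Nim-sum: 15 ⊕ 3 ⊕ 19 = 31.
The nim-sum is 31 ≠ 0, so this is an N-position: the player to move can win.

Winning position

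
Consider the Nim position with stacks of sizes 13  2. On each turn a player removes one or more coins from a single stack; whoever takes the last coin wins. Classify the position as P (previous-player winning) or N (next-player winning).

N-position

Write each in binary and XOR column by column:
  1101  (13)
  0010  (2)
  ----
  1111  (15)
The nim-sum is 15 ≠ 0, so this is an N-position: the player to move can win.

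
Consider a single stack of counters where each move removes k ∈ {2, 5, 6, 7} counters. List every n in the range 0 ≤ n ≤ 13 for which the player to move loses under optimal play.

0, 1, 4, 12, 13

Build the Grundy sequence with g(k) = mex{g(k−s) : s ∈ {2, 5, 6, 7}, s ≤ k}:
g(0) = mex{} = 0
g(1) = mex{} = 0
g(2) = mex{0} = 1
g(3) = mex{0} = 1
g(4) = mex{1} = 0
g(5) = mex{0,1} = 2
g(6) = mex{0} = 1
g(7) = mex{0,1,2} = 3
g(8) = mex{0,1} = 2
g(9) = mex{0,1,3} = 2
g(10) = mex{0,1,2} = 3
g(11) = mex{0,1,2} = 3
g(12) = mex{1,2,3} = 0
g(13) = mex{1,2,3} = 0
The P-positions (g = 0) in 0..13 are 0, 1, 4, 12, 13.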